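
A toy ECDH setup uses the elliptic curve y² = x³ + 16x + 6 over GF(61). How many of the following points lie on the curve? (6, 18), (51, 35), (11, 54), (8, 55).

3

(6, 18): 18² ≡ 19, rhs ≡ 13 → off.
(51, 35): 35² ≡ 5, rhs ≡ 5 → on.
(11, 54): 54² ≡ 49, rhs ≡ 49 → on.
(8, 55): 55² ≡ 36, rhs ≡ 36 → on.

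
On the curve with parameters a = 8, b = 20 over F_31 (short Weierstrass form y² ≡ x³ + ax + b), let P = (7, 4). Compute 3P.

Repeated addition: build up to 3P.
2P: tangent at (7, 4): λ = (3·7² + 8)/(2·4) ≡ 0/8. 8⁻¹ ≡ 4 (mod 31), so λ ≡ 0·4 ≡ 0.
  x = λ² - 7 - 7 = 0 - 14 ≡ 17; y = λ·(7 - 17) - 4 ≡ 27. → (17, 27)
3P: (17, 27) + (7, 4). λ = (4 - 27)/(7 - 17) ≡ 8/21 mod 31. 21⁻¹ ≡ 3 (mod 31), so λ ≡ 24.
  x = λ² - 17 - 7 = 576 - 24 ≡ 25; y = λ·(17 - 25) - 27 ≡ 29. → (25, 29)

(25, 29)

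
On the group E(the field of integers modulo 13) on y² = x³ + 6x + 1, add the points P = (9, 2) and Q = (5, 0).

(9, 2) + (5, 0). λ = (0 - 2)/(5 - 9) ≡ 11/9 mod 13. 9⁻¹ ≡ 3 (mod 13), so λ ≡ 7.
  x = λ² - 9 - 5 = 49 - 14 ≡ 9; y = λ·(9 - 9) - 2 ≡ 11. → (9, 11)

(9, 11)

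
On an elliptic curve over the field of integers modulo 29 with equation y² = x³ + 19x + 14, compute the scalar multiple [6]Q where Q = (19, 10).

Double-and-add on 6 = (110)₂. Start with Q = (19, 10) for the leading 1-bit.
double: tangent at (19, 10): λ = (3·19² + 19)/(2·10) ≡ 0/20. 20⁻¹ ≡ 16 (mod 29) since 20·16 = 320 ≡ 1, so λ ≡ 0·16 ≡ 0.
  x = λ² - 19 - 19 = 0 - 38 ≡ 20; y = λ·(19 - 20) - 10 ≡ 19. → (20, 19)
add Q: (20, 19) + (19, 10). λ = (10 - 19)/(19 - 20) ≡ 20/28 mod 29. 28⁻¹ ≡ 28 (mod 29) since 28·28 = 784 ≡ 1, so λ ≡ 9.
  x = λ² - 20 - 19 = 81 - 39 ≡ 13; y = λ·(20 - 13) - 19 ≡ 15. → (13, 15)
double: tangent at (13, 15): λ = (3·13² + 19)/(2·15) ≡ 4/1. 1⁻¹ ≡ 1 (mod 29), so λ ≡ 4·1 ≡ 4.
  x = λ² - 13 - 13 = 16 - 26 ≡ 19; y = λ·(13 - 19) - 15 ≡ 19. → (19, 19)

(19, 19)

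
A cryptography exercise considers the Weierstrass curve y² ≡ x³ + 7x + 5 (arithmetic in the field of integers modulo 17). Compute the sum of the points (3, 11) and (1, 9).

(14, 12)

(3, 11) + (1, 9). λ = (9 - 11)/(1 - 3) ≡ 15/15 mod 17. 15⁻¹ ≡ 8 (mod 17), so λ ≡ 1.
  x = λ² - 3 - 1 = 1 - 4 ≡ 14; y = λ·(3 - 14) - 11 ≡ 12. → (14, 12)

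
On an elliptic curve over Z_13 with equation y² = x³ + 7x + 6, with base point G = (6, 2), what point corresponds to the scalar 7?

Repeated addition: build up to 7G.
2G: tangent at (6, 2): λ = (3·6² + 7)/(2·2) ≡ 11/4. 4⁻¹ ≡ 10 (mod 13), so λ ≡ 11·10 ≡ 6.
  x = λ² - 6 - 6 = 36 - 12 ≡ 11; y = λ·(6 - 11) - 2 ≡ 7. → (11, 7)
3G: (11, 7) + (6, 2). λ = (2 - 7)/(6 - 11) ≡ 8/8 mod 13. 8⁻¹ ≡ 5 (mod 13) since 8·5 = 40 ≡ 1, so λ ≡ 1.
  x = λ² - 11 - 6 = 1 - 17 ≡ 10; y = λ·(11 - 10) - 7 ≡ 7. → (10, 7)
4G: (10, 7) + (6, 2). λ = (2 - 7)/(6 - 10) ≡ 8/9 mod 13. 9⁻¹ ≡ 3 (mod 13), so λ ≡ 11.
  x = λ² - 10 - 6 = 121 - 16 ≡ 1; y = λ·(10 - 1) - 7 ≡ 1. → (1, 1)
5G: (1, 1) + (6, 2). λ = (2 - 1)/(6 - 1) ≡ 1/5 mod 13. 5⁻¹ ≡ 8 (mod 13), so λ ≡ 8.
  x = λ² - 1 - 6 = 64 - 7 ≡ 5; y = λ·(1 - 5) - 1 ≡ 6. → (5, 6)
6G: (5, 6) + (6, 2). λ = (2 - 6)/(6 - 5) ≡ 9/1 mod 13. 1⁻¹ ≡ 1 (mod 13) since 1·1 = 1 ≡ 1, so λ ≡ 9.
  x = λ² - 5 - 6 = 81 - 11 ≡ 5; y = λ·(5 - 5) - 6 ≡ 7. → (5, 7)
7G: (5, 7) + (6, 2). λ = (2 - 7)/(6 - 5) ≡ 8/1 mod 13. 1⁻¹ ≡ 1 (mod 13), so λ ≡ 8.
  x = λ² - 5 - 6 = 64 - 11 ≡ 1; y = λ·(5 - 1) - 7 ≡ 12. → (1, 12)

(1, 12)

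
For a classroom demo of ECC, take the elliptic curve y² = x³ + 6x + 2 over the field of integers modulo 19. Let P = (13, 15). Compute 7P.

(10, 13)

Double-and-add on 7 = (111)₂. Start with P = (13, 15) for the leading 1-bit.
double: tangent at (13, 15): λ = (3·13² + 6)/(2·15) ≡ 0/11. 11⁻¹ ≡ 7 (mod 19) since 11·7 = 77 ≡ 1, so λ ≡ 0·7 ≡ 0.
  x = λ² - 13 - 13 = 0 - 26 ≡ 12; y = λ·(13 - 12) - 15 ≡ 4. → (12, 4)
add P: (12, 4) + (13, 15). λ = (15 - 4)/(13 - 12) ≡ 11/1 mod 19. 1⁻¹ ≡ 1 (mod 19), so λ ≡ 11.
  x = λ² - 12 - 13 = 121 - 25 ≡ 1; y = λ·(12 - 1) - 4 ≡ 3. → (1, 3)
double: tangent at (1, 3): λ = (3·1² + 6)/(2·3) ≡ 9/6. 6⁻¹ ≡ 16 (mod 19) since 6·16 = 96 ≡ 1, so λ ≡ 9·16 ≡ 11.
  x = λ² - 1 - 1 = 121 - 2 ≡ 5; y = λ·(1 - 5) - 3 ≡ 10. → (5, 10)
add P: (5, 10) + (13, 15). λ = (15 - 10)/(13 - 5) ≡ 5/8 mod 19. 8⁻¹ ≡ 12 (mod 19) since 8·12 = 96 ≡ 1, so λ ≡ 3.
  x = λ² - 5 - 13 = 9 - 18 ≡ 10; y = λ·(5 - 10) - 10 ≡ 13. → (10, 13)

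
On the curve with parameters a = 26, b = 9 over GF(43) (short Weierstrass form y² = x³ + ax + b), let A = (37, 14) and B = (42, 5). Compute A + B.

(37, 14) + (42, 5). λ = (5 - 14)/(42 - 37) ≡ 34/5 mod 43. 5⁻¹ ≡ 26 (mod 43), so λ ≡ 24.
  x = λ² - 37 - 42 = 576 - 79 ≡ 24; y = λ·(37 - 24) - 14 ≡ 40. → (24, 40)

(24, 40)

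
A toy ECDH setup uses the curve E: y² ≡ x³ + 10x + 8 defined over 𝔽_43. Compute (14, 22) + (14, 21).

O

The two points share x = 14 and their y-coordinates satisfy 22 + 21 ≡ 0 (mod 43), so they are inverses. Their sum is O.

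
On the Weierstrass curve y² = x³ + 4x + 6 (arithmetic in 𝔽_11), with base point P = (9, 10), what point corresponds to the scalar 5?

(9, 10)

Repeated addition: build up to 5P.
2P: tangent at (9, 10): λ = (3·9² + 4)/(2·10) ≡ 5/9. 9⁻¹ ≡ 5 (mod 11), so λ ≡ 5·5 ≡ 3.
  x = λ² - 9 - 9 = 9 - 18 ≡ 2; y = λ·(9 - 2) - 10 ≡ 0. → (2, 0)
3P: (2, 0) + (9, 10). λ = (10 - 0)/(9 - 2) ≡ 10/7 mod 11. 7⁻¹ ≡ 8 (mod 11), so λ ≡ 3.
  x = λ² - 2 - 9 = 9 - 11 ≡ 9; y = λ·(2 - 9) - 0 ≡ 1. → (9, 1)
4P: (9, 1) + (9, 10): same x and y₁ ≡ -y₂, so the sum is O.
5P: O + (9, 10) = (9, 10) (identity).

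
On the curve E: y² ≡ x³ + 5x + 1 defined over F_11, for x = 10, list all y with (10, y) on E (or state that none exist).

x³ + 5x + 1 = 1051 ≡ 6 (mod 11).
6 is a non-residue mod 11; no y exists.

none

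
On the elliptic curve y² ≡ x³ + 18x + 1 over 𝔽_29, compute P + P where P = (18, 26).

tangent at (18, 26): λ = (3·18² + 18)/(2·26) ≡ 4/23. 23⁻¹ ≡ 24 (mod 29) since 23·24 = 552 ≡ 1, so λ ≡ 4·24 ≡ 9.
  x = λ² - 18 - 18 = 81 - 36 ≡ 16; y = λ·(18 - 16) - 26 ≡ 21. → (16, 21)

(16, 21)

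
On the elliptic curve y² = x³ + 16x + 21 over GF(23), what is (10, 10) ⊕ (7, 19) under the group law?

(15, 5)

(10, 10) + (7, 19). λ = (19 - 10)/(7 - 10) ≡ 9/20 mod 23. 20⁻¹ ≡ 15 (mod 23), so λ ≡ 20.
  x = λ² - 10 - 7 = 400 - 17 ≡ 15; y = λ·(10 - 15) - 10 ≡ 5. → (15, 5)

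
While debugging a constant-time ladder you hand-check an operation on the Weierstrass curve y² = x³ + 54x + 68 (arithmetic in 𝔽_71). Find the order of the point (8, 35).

3

2P: tangent at (8, 35): λ = (3·8² + 54)/(2·35) ≡ 33/70. 70⁻¹ ≡ 70 (mod 71) since 70·70 = 4900 ≡ 1, so λ ≡ 33·70 ≡ 38.
  x = λ² - 8 - 8 = 1444 - 16 ≡ 8; y = λ·(8 - 8) - 35 ≡ 36. → (8, 36)
3P: (8, 36) + (8, 35): same x and y₁ ≡ -y₂, so the sum is 𝒪.
3P = 𝒪, so the order is 3.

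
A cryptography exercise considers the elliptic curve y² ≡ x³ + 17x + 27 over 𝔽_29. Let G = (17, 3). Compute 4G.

Double-and-add on 4 = (100)₂. Start with G = (17, 3) for the leading 1-bit.
double: tangent at (17, 3): λ = (3·17² + 17)/(2·3) ≡ 14/6. 6⁻¹ ≡ 5 (mod 29) since 6·5 = 30 ≡ 1, so λ ≡ 14·5 ≡ 12.
  x = λ² - 17 - 17 = 144 - 34 ≡ 23; y = λ·(17 - 23) - 3 ≡ 12. → (23, 12)
double: tangent at (23, 12): λ = (3·23² + 17)/(2·12) ≡ 9/24. 24⁻¹ ≡ 23 (mod 29), so λ ≡ 9·23 ≡ 4.
  x = λ² - 23 - 23 = 16 - 46 ≡ 28; y = λ·(23 - 28) - 12 ≡ 26. → (28, 26)

(28, 26)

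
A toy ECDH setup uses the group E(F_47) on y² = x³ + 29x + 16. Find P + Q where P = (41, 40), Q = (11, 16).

(37, 29)

(41, 40) + (11, 16). λ = (16 - 40)/(11 - 41) ≡ 23/17 mod 47. 17⁻¹ ≡ 36 (mod 47), so λ ≡ 29.
  x = λ² - 41 - 11 = 841 - 52 ≡ 37; y = λ·(41 - 37) - 40 ≡ 29. → (37, 29)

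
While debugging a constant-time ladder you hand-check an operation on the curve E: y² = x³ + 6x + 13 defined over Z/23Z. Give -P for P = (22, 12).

-(22, 12) = (22, -12 mod 23) = (22, 11).

(22, 11)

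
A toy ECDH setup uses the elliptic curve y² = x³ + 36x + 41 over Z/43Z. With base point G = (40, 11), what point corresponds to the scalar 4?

Repeated addition: build up to 4G.
2G: tangent at (40, 11): λ = (3·40² + 36)/(2·11) ≡ 20/22. 22⁻¹ ≡ 2 (mod 43), so λ ≡ 20·2 ≡ 40.
  x = λ² - 40 - 40 = 1600 - 80 ≡ 15; y = λ·(40 - 15) - 11 ≡ 0. → (15, 0)
3G: (15, 0) + (40, 11). λ = (11 - 0)/(40 - 15) ≡ 11/25 mod 43. 25⁻¹ ≡ 31 (mod 43) since 25·31 = 775 ≡ 1, so λ ≡ 40.
  x = λ² - 15 - 40 = 1600 - 55 ≡ 40; y = λ·(15 - 40) - 0 ≡ 32. → (40, 32)
4G: (40, 32) + (40, 11): same x and y₁ ≡ -y₂, so the sum is O.

O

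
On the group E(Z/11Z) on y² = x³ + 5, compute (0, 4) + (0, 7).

O

The two points share x = 0 and their y-coordinates satisfy 4 + 7 ≡ 0 (mod 11), so they are inverses. Their sum is O.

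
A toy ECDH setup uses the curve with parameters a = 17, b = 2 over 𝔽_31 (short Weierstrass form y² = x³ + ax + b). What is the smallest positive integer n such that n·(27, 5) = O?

2P: tangent at (27, 5): λ = (3·27² + 17)/(2·5) ≡ 3/10. 10⁻¹ ≡ 28 (mod 31) since 10·28 = 280 ≡ 1, so λ ≡ 3·28 ≡ 22.
  x = λ² - 27 - 27 = 484 - 54 ≡ 27; y = λ·(27 - 27) - 5 ≡ 26. → (27, 26)
3P: (27, 26) + (27, 5): same x and y₁ ≡ -y₂, so the sum is O.
3P = O, so the order is 3.

3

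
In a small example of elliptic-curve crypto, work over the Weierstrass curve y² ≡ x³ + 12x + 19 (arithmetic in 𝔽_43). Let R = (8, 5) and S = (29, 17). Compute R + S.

(8, 5) + (29, 17). λ = (17 - 5)/(29 - 8) ≡ 12/21 mod 43. 21⁻¹ ≡ 41 (mod 43) since 21·41 = 861 ≡ 1, so λ ≡ 19.
  x = λ² - 8 - 29 = 361 - 37 ≡ 23; y = λ·(8 - 23) - 5 ≡ 11. → (23, 11)

(23, 11)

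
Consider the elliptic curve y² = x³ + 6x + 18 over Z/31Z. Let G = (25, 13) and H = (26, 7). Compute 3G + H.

First 3G:
Repeated addition: build up to 3G.
2G: tangent at (25, 13): λ = (3·25² + 6)/(2·13) ≡ 21/26. 26⁻¹ ≡ 6 (mod 31), so λ ≡ 21·6 ≡ 2.
  x = λ² - 25 - 25 = 4 - 50 ≡ 16; y = λ·(25 - 16) - 13 ≡ 5. → (16, 5)
3G: (16, 5) + (25, 13). λ = (13 - 5)/(25 - 16) ≡ 8/9 mod 31. 9⁻¹ ≡ 7 (mod 31), so λ ≡ 25.
  x = λ² - 16 - 25 = 625 - 41 ≡ 26; y = λ·(16 - 26) - 5 ≡ 24. → (26, 24)
3G = (26, 24).
Finally 3G + H:
(26, 24) + (26, 7): same x and y₁ ≡ -y₂, so the sum is O.

O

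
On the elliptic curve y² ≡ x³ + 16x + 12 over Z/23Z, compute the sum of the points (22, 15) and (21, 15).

(3, 8)

(22, 15) + (21, 15). λ = (15 - 15)/(21 - 22) ≡ 0/22 mod 23. 22⁻¹ ≡ 22 (mod 23), so λ ≡ 0.
  x = λ² - 22 - 21 = 0 - 43 ≡ 3; y = λ·(22 - 3) - 15 ≡ 8. → (3, 8)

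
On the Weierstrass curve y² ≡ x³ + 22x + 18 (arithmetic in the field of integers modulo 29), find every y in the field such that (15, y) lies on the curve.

none

x³ + 22x + 18 = 3723 ≡ 11 (mod 29).
11 is a non-residue mod 29; no y exists.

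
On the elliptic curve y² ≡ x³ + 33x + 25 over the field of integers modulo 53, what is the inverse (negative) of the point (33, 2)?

-(33, 2) = (33, -2 mod 53) = (33, 51).

(33, 51)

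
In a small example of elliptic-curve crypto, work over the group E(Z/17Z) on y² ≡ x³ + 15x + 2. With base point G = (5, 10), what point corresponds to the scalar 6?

(5, 7)

Double-and-add on 6 = (110)₂. Start with G = (5, 10) for the leading 1-bit.
double: tangent at (5, 10): λ = (3·5² + 15)/(2·10) ≡ 5/3. 3⁻¹ ≡ 6 (mod 17), so λ ≡ 5·6 ≡ 13.
  x = λ² - 5 - 5 = 169 - 10 ≡ 6; y = λ·(5 - 6) - 10 ≡ 11. → (6, 11)
add G: (6, 11) + (5, 10). λ = (10 - 11)/(5 - 6) ≡ 16/16 mod 17. 16⁻¹ ≡ 16 (mod 17) since 16·16 = 256 ≡ 1, so λ ≡ 1.
  x = λ² - 6 - 5 = 1 - 11 ≡ 7; y = λ·(6 - 7) - 11 ≡ 5. → (7, 5)
double: tangent at (7, 5): λ = (3·7² + 15)/(2·5) ≡ 9/10. 10⁻¹ ≡ 12 (mod 17), so λ ≡ 9·12 ≡ 6.
  x = λ² - 7 - 7 = 36 - 14 ≡ 5; y = λ·(7 - 5) - 5 ≡ 7. → (5, 7)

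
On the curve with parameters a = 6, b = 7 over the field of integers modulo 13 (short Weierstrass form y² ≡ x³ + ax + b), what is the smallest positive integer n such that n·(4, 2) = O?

2P: tangent at (4, 2): λ = (3·4² + 6)/(2·2) ≡ 2/4. 4⁻¹ ≡ 10 (mod 13), so λ ≡ 2·10 ≡ 7.
  x = λ² - 4 - 4 = 49 - 8 ≡ 2; y = λ·(4 - 2) - 2 ≡ 12. → (2, 12)
3P: (2, 12) + (4, 2). λ = (2 - 12)/(4 - 2) ≡ 3/2 mod 13. 2⁻¹ ≡ 7 (mod 13), so λ ≡ 8.
  x = λ² - 2 - 4 = 64 - 6 ≡ 6; y = λ·(2 - 6) - 12 ≡ 8. → (6, 8)
4P: (6, 8) + (4, 2). λ = (2 - 8)/(4 - 6) ≡ 7/11 mod 13. 11⁻¹ ≡ 6 (mod 13), so λ ≡ 3.
  x = λ² - 6 - 4 = 9 - 10 ≡ 12; y = λ·(6 - 12) - 8 ≡ 0. → (12, 0)
5P: (12, 0) + (4, 2). λ = (2 - 0)/(4 - 12) ≡ 2/5 mod 13. 5⁻¹ ≡ 8 (mod 13) since 5·8 = 40 ≡ 1, so λ ≡ 3.
  x = λ² - 12 - 4 = 9 - 16 ≡ 6; y = λ·(12 - 6) - 0 ≡ 5. → (6, 5)
6P: (6, 5) + (4, 2). λ = (2 - 5)/(4 - 6) ≡ 10/11 mod 13. 11⁻¹ ≡ 6 (mod 13), so λ ≡ 8.
  x = λ² - 6 - 4 = 64 - 10 ≡ 2; y = λ·(6 - 2) - 5 ≡ 1. → (2, 1)
7P: (2, 1) + (4, 2). λ = (2 - 1)/(4 - 2) ≡ 1/2 mod 13. 2⁻¹ ≡ 7 (mod 13), so λ ≡ 7.
  x = λ² - 2 - 4 = 49 - 6 ≡ 4; y = λ·(2 - 4) - 1 ≡ 11. → (4, 11)
8P: (4, 11) + (4, 2): same x and y₁ ≡ -y₂, so the sum is O.
8P = O, so the order is 8.

8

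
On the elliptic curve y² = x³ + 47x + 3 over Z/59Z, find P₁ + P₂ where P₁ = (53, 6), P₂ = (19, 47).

(3, 17)

(53, 6) + (19, 47). λ = (47 - 6)/(19 - 53) ≡ 41/25 mod 59. 25⁻¹ ≡ 26 (mod 59) since 25·26 = 650 ≡ 1, so λ ≡ 4.
  x = λ² - 53 - 19 = 16 - 72 ≡ 3; y = λ·(53 - 3) - 6 ≡ 17. → (3, 17)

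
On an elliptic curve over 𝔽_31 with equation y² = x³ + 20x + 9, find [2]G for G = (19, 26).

(26, 30)

tangent at (19, 26): λ = (3·19² + 20)/(2·26) ≡ 18/21. 21⁻¹ ≡ 3 (mod 31) since 21·3 = 63 ≡ 1, so λ ≡ 18·3 ≡ 23.
  x = λ² - 19 - 19 = 529 - 38 ≡ 26; y = λ·(19 - 26) - 26 ≡ 30. → (26, 30)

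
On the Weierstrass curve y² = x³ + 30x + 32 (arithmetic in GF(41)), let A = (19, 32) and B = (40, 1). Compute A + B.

(13, 6)

(19, 32) + (40, 1). λ = (1 - 32)/(40 - 19) ≡ 10/21 mod 41. 21⁻¹ ≡ 2 (mod 41) since 21·2 = 42 ≡ 1, so λ ≡ 20.
  x = λ² - 19 - 40 = 400 - 59 ≡ 13; y = λ·(19 - 13) - 32 ≡ 6. → (13, 6)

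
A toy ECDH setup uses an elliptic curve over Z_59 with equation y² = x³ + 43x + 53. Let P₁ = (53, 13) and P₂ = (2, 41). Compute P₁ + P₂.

(31, 5)

(53, 13) + (2, 41). λ = (41 - 13)/(2 - 53) ≡ 28/8 mod 59. 8⁻¹ ≡ 37 (mod 59), so λ ≡ 33.
  x = λ² - 53 - 2 = 1089 - 55 ≡ 31; y = λ·(53 - 31) - 13 ≡ 5. → (31, 5)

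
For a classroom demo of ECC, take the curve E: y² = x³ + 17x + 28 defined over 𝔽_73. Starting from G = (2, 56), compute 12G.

(6, 28)

Double-and-add on 12 = (1100)₂. Start with G = (2, 56) for the leading 1-bit.
double: tangent at (2, 56): λ = (3·2² + 17)/(2·56) ≡ 29/39. 39⁻¹ ≡ 15 (mod 73), so λ ≡ 29·15 ≡ 70.
  x = λ² - 2 - 2 = 4900 - 4 ≡ 5; y = λ·(2 - 5) - 56 ≡ 26. → (5, 26)
add G: (5, 26) + (2, 56). λ = (56 - 26)/(2 - 5) ≡ 30/70 mod 73. 70⁻¹ ≡ 24 (mod 73) since 70·24 = 1680 ≡ 1, so λ ≡ 63.
  x = λ² - 5 - 2 = 3969 - 7 ≡ 20; y = λ·(5 - 20) - 26 ≡ 51. → (20, 51)
double: tangent at (20, 51): λ = (3·20² + 17)/(2·51) ≡ 49/29. 29⁻¹ ≡ 68 (mod 73), so λ ≡ 49·68 ≡ 47.
  x = λ² - 20 - 20 = 2209 - 40 ≡ 52; y = λ·(20 - 52) - 51 ≡ 51. → (52, 51)
double: tangent at (52, 51): λ = (3·52² + 17)/(2·51) ≡ 26/29. 29⁻¹ ≡ 68 (mod 73) since 29·68 = 1972 ≡ 1, so λ ≡ 26·68 ≡ 16.
  x = λ² - 52 - 52 = 256 - 104 ≡ 6; y = λ·(52 - 6) - 51 ≡ 28. → (6, 28)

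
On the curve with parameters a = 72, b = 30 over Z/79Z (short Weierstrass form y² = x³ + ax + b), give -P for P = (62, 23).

-(62, 23) = (62, -23 mod 79) = (62, 56).

(62, 56)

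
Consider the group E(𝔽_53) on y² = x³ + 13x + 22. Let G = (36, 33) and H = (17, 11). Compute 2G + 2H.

First 2G:
Repeated addition: build up to 2G.
2G: tangent at (36, 33): λ = (3·36² + 13)/(2·33) ≡ 32/13. 13⁻¹ ≡ 49 (mod 53) since 13·49 = 637 ≡ 1, so λ ≡ 32·49 ≡ 31.
  x = λ² - 36 - 36 = 961 - 72 ≡ 41; y = λ·(36 - 41) - 33 ≡ 24. → (41, 24)
2G = (41, 24).
Next 2H:
Repeated addition: build up to 2H.
2H: tangent at (17, 11): λ = (3·17² + 13)/(2·11) ≡ 32/22. 22⁻¹ ≡ 41 (mod 53) since 22·41 = 902 ≡ 1, so λ ≡ 32·41 ≡ 40.
  x = λ² - 17 - 17 = 1600 - 34 ≡ 29; y = λ·(17 - 29) - 11 ≡ 39. → (29, 39)
2H = (29, 39).
Finally 2G + 2H:
(41, 24) + (29, 39). λ = (39 - 24)/(29 - 41) ≡ 15/41 mod 53. 41⁻¹ ≡ 22 (mod 53), so λ ≡ 12.
  x = λ² - 41 - 29 = 144 - 70 ≡ 21; y = λ·(41 - 21) - 24 ≡ 4. → (21, 4)

(21, 4)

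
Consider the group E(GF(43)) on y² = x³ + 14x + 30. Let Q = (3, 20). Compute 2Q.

(4, 8)

tangent at (3, 20): λ = (3·3² + 14)/(2·20) ≡ 41/40. 40⁻¹ ≡ 14 (mod 43), so λ ≡ 41·14 ≡ 15.
  x = λ² - 3 - 3 = 225 - 6 ≡ 4; y = λ·(3 - 4) - 20 ≡ 8. → (4, 8)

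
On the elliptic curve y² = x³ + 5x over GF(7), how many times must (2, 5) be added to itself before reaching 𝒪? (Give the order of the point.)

2P: tangent at (2, 5): λ = (3·2² + 5)/(2·5) ≡ 3/3. 3⁻¹ ≡ 5 (mod 7), so λ ≡ 3·5 ≡ 1.
  x = λ² - 2 - 2 = 1 - 4 ≡ 4; y = λ·(2 - 4) - 5 ≡ 0. → (4, 0)
3P: (4, 0) + (2, 5). λ = (5 - 0)/(2 - 4) ≡ 5/5 mod 7. 5⁻¹ ≡ 3 (mod 7), so λ ≡ 1.
  x = λ² - 4 - 2 = 1 - 6 ≡ 2; y = λ·(4 - 2) - 0 ≡ 2. → (2, 2)
4P: (2, 2) + (2, 5): same x and y₁ ≡ -y₂, so the sum is 𝒪.
4P = 𝒪, so the order is 4.

4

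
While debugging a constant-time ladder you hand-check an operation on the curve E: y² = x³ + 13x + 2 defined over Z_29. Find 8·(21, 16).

(21, 13)

Write Q = (21, 16).
Repeated addition: build up to 8Q.
2Q: tangent at (21, 16): λ = (3·21² + 13)/(2·16) ≡ 2/3. 3⁻¹ ≡ 10 (mod 29) since 3·10 = 30 ≡ 1, so λ ≡ 2·10 ≡ 20.
  x = λ² - 21 - 21 = 400 - 42 ≡ 10; y = λ·(21 - 10) - 16 ≡ 1. → (10, 1)
3Q: (10, 1) + (21, 16). λ = (16 - 1)/(21 - 10) ≡ 15/11 mod 29. 11⁻¹ ≡ 8 (mod 29), so λ ≡ 4.
  x = λ² - 10 - 21 = 16 - 31 ≡ 14; y = λ·(10 - 14) - 1 ≡ 12. → (14, 12)
4Q: (14, 12) + (21, 16). λ = (16 - 12)/(21 - 14) ≡ 4/7 mod 29. 7⁻¹ ≡ 25 (mod 29), so λ ≡ 13.
  x = λ² - 14 - 21 = 169 - 35 ≡ 18; y = λ·(14 - 18) - 12 ≡ 23. → (18, 23)
5Q: (18, 23) + (21, 16). λ = (16 - 23)/(21 - 18) ≡ 22/3 mod 29. 3⁻¹ ≡ 10 (mod 29), so λ ≡ 17.
  x = λ² - 18 - 21 = 289 - 39 ≡ 18; y = λ·(18 - 18) - 23 ≡ 6. → (18, 6)
6Q: (18, 6) + (21, 16). λ = (16 - 6)/(21 - 18) ≡ 10/3 mod 29. 3⁻¹ ≡ 10 (mod 29) since 3·10 = 30 ≡ 1, so λ ≡ 13.
  x = λ² - 18 - 21 = 169 - 39 ≡ 14; y = λ·(18 - 14) - 6 ≡ 17. → (14, 17)
7Q: (14, 17) + (21, 16). λ = (16 - 17)/(21 - 14) ≡ 28/7 mod 29. 7⁻¹ ≡ 25 (mod 29), so λ ≡ 4.
  x = λ² - 14 - 21 = 16 - 35 ≡ 10; y = λ·(14 - 10) - 17 ≡ 28. → (10, 28)
8Q: (10, 28) + (21, 16). λ = (16 - 28)/(21 - 10) ≡ 17/11 mod 29. 11⁻¹ ≡ 8 (mod 29), so λ ≡ 20.
  x = λ² - 10 - 21 = 400 - 31 ≡ 21; y = λ·(10 - 21) - 28 ≡ 13. → (21, 13)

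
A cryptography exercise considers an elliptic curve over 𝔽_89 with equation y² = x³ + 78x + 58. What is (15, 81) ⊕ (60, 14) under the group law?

(15, 81) + (60, 14). λ = (14 - 81)/(60 - 15) ≡ 22/45 mod 89. 45⁻¹ ≡ 2 (mod 89), so λ ≡ 44.
  x = λ² - 15 - 60 = 1936 - 75 ≡ 81; y = λ·(15 - 81) - 81 ≡ 41. → (81, 41)

(81, 41)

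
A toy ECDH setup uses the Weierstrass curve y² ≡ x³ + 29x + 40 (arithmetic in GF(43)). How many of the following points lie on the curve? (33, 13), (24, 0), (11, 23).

2

(33, 13): 13² ≡ 40, rhs ≡ 40 → on.
(24, 0): 0² ≡ 0, rhs ≡ 26 → off.
(11, 23): 23² ≡ 13, rhs ≡ 13 → on.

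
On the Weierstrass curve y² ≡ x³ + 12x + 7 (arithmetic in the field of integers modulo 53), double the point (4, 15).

tangent at (4, 15): λ = (3·4² + 12)/(2·15) ≡ 7/30. 30⁻¹ ≡ 23 (mod 53) since 30·23 = 690 ≡ 1, so λ ≡ 7·23 ≡ 2.
  x = λ² - 4 - 4 = 4 - 8 ≡ 49; y = λ·(4 - 49) - 15 ≡ 1. → (49, 1)

(49, 1)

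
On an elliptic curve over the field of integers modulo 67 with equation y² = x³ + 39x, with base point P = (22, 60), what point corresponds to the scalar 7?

(29, 23)

Double-and-add on 7 = (111)₂. Start with P = (22, 60) for the leading 1-bit.
double: tangent at (22, 60): λ = (3·22² + 39)/(2·60) ≡ 17/53. 53⁻¹ ≡ 43 (mod 67), so λ ≡ 17·43 ≡ 61.
  x = λ² - 22 - 22 = 3721 - 44 ≡ 59; y = λ·(22 - 59) - 60 ≡ 28. → (59, 28)
add P: (59, 28) + (22, 60). λ = (60 - 28)/(22 - 59) ≡ 32/30 mod 67. 30⁻¹ ≡ 38 (mod 67), so λ ≡ 10.
  x = λ² - 59 - 22 = 100 - 81 ≡ 19; y = λ·(59 - 19) - 28 ≡ 37. → (19, 37)
double: tangent at (19, 37): λ = (3·19² + 39)/(2·37) ≡ 50/7. 7⁻¹ ≡ 48 (mod 67), so λ ≡ 50·48 ≡ 55.
  x = λ² - 19 - 19 = 3025 - 38 ≡ 39; y = λ·(19 - 39) - 37 ≡ 2. → (39, 2)
add P: (39, 2) + (22, 60). λ = (60 - 2)/(22 - 39) ≡ 58/50 mod 67. 50⁻¹ ≡ 63 (mod 67), so λ ≡ 36.
  x = λ² - 39 - 22 = 1296 - 61 ≡ 29; y = λ·(39 - 29) - 2 ≡ 23. → (29, 23)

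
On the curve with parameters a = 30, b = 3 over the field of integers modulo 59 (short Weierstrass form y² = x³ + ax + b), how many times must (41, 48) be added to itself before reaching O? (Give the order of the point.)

3

2P: tangent at (41, 48): λ = (3·41² + 30)/(2·48) ≡ 58/37. 37⁻¹ ≡ 8 (mod 59) since 37·8 = 296 ≡ 1, so λ ≡ 58·8 ≡ 51.
  x = λ² - 41 - 41 = 2601 - 82 ≡ 41; y = λ·(41 - 41) - 48 ≡ 11. → (41, 11)
3P: (41, 11) + (41, 48): same x and y₁ ≡ -y₂, so the sum is O.
3P = O, so the order is 3.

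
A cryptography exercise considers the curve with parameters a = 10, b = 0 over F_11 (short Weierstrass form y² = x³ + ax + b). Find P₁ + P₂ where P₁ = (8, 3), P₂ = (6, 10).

(1, 0)

(8, 3) + (6, 10). λ = (10 - 3)/(6 - 8) ≡ 7/9 mod 11. 9⁻¹ ≡ 5 (mod 11), so λ ≡ 2.
  x = λ² - 8 - 6 = 4 - 14 ≡ 1; y = λ·(8 - 1) - 3 ≡ 0. → (1, 0)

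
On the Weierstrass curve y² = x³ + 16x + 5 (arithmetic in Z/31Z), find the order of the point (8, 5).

2P: tangent at (8, 5): λ = (3·8² + 16)/(2·5) ≡ 22/10. 10⁻¹ ≡ 28 (mod 31) since 10·28 = 280 ≡ 1, so λ ≡ 22·28 ≡ 27.
  x = λ² - 8 - 8 = 729 - 16 ≡ 0; y = λ·(8 - 0) - 5 ≡ 25. → (0, 25)
3P: (0, 25) + (8, 5). λ = (5 - 25)/(8 - 0) ≡ 11/8 mod 31. 8⁻¹ ≡ 4 (mod 31), so λ ≡ 13.
  x = λ² - 0 - 8 = 169 - 8 ≡ 6; y = λ·(0 - 6) - 25 ≡ 21. → (6, 21)
4P: (6, 21) + (8, 5). λ = (5 - 21)/(8 - 6) ≡ 15/2 mod 31. 2⁻¹ ≡ 16 (mod 31), so λ ≡ 23.
  x = λ² - 6 - 8 = 529 - 14 ≡ 19; y = λ·(6 - 19) - 21 ≡ 21. → (19, 21)
5P: (19, 21) + (8, 5). λ = (5 - 21)/(8 - 19) ≡ 15/20 mod 31. 20⁻¹ ≡ 14 (mod 31) since 20·14 = 280 ≡ 1, so λ ≡ 24.
  x = λ² - 19 - 8 = 576 - 27 ≡ 22; y = λ·(19 - 22) - 21 ≡ 0. → (22, 0)
6P: (22, 0) + (8, 5). λ = (5 - 0)/(8 - 22) ≡ 5/17 mod 31. 17⁻¹ ≡ 11 (mod 31), so λ ≡ 24.
  x = λ² - 22 - 8 = 576 - 30 ≡ 19; y = λ·(22 - 19) - 0 ≡ 10. → (19, 10)
7P: (19, 10) + (8, 5). λ = (5 - 10)/(8 - 19) ≡ 26/20 mod 31. 20⁻¹ ≡ 14 (mod 31), so λ ≡ 23.
  x = λ² - 19 - 8 = 529 - 27 ≡ 6; y = λ·(19 - 6) - 10 ≡ 10. → (6, 10)
8P: (6, 10) + (8, 5). λ = (5 - 10)/(8 - 6) ≡ 26/2 mod 31. 2⁻¹ ≡ 16 (mod 31) since 2·16 = 32 ≡ 1, so λ ≡ 13.
  x = λ² - 6 - 8 = 169 - 14 ≡ 0; y = λ·(6 - 0) - 10 ≡ 6. → (0, 6)
9P: (0, 6) + (8, 5). λ = (5 - 6)/(8 - 0) ≡ 30/8 mod 31. 8⁻¹ ≡ 4 (mod 31), so λ ≡ 27.
  x = λ² - 0 - 8 = 729 - 8 ≡ 8; y = λ·(0 - 8) - 6 ≡ 26. → (8, 26)
10P: (8, 26) + (8, 5): same x and y₁ ≡ -y₂, so the sum is the point at infinity.
10P = the point at infinity, so the order is 10.

10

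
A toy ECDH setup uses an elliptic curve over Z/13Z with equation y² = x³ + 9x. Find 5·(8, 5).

Write Q = (8, 5).
Double-and-add on 5 = (101)₂. Start with Q = (8, 5) for the leading 1-bit.
double: tangent at (8, 5): λ = (3·8² + 9)/(2·5) ≡ 6/10. 10⁻¹ ≡ 4 (mod 13), so λ ≡ 6·4 ≡ 11.
  x = λ² - 8 - 8 = 121 - 16 ≡ 1; y = λ·(8 - 1) - 5 ≡ 7. → (1, 7)
double: tangent at (1, 7): λ = (3·1² + 9)/(2·7) ≡ 12/1. 1⁻¹ ≡ 1 (mod 13) since 1·1 = 1 ≡ 1, so λ ≡ 12·1 ≡ 12.
  x = λ² - 1 - 1 = 144 - 2 ≡ 12; y = λ·(1 - 12) - 7 ≡ 4. → (12, 4)
add Q: (12, 4) + (8, 5). λ = (5 - 4)/(8 - 12) ≡ 1/9 mod 13. 9⁻¹ ≡ 3 (mod 13) since 9·3 = 27 ≡ 1, so λ ≡ 3.
  x = λ² - 12 - 8 = 9 - 20 ≡ 2; y = λ·(12 - 2) - 4 ≡ 0. → (2, 0)

(2, 0)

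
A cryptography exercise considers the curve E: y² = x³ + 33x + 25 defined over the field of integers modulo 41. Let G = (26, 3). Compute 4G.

Double-and-add on 4 = (100)₂. Start with G = (26, 3) for the leading 1-bit.
double: tangent at (26, 3): λ = (3·26² + 33)/(2·3) ≡ 11/6. 6⁻¹ ≡ 7 (mod 41), so λ ≡ 11·7 ≡ 36.
  x = λ² - 26 - 26 = 1296 - 52 ≡ 14; y = λ·(26 - 14) - 3 ≡ 19. → (14, 19)
double: tangent at (14, 19): λ = (3·14² + 33)/(2·19) ≡ 6/38. 38⁻¹ ≡ 27 (mod 41), so λ ≡ 6·27 ≡ 39.
  x = λ² - 14 - 14 = 1521 - 28 ≡ 17; y = λ·(14 - 17) - 19 ≡ 28. → (17, 28)

(17, 28)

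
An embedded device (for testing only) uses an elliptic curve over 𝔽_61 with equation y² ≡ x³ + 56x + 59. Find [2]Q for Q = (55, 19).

tangent at (55, 19): λ = (3·55² + 56)/(2·19) ≡ 42/38. 38⁻¹ ≡ 53 (mod 61), so λ ≡ 42·53 ≡ 30.
  x = λ² - 55 - 55 = 900 - 110 ≡ 58; y = λ·(55 - 58) - 19 ≡ 13. → (58, 13)

(58, 13)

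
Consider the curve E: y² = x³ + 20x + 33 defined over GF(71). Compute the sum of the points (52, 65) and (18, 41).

(52, 65) + (18, 41). λ = (41 - 65)/(18 - 52) ≡ 47/37 mod 71. 37⁻¹ ≡ 48 (mod 71), so λ ≡ 55.
  x = λ² - 52 - 18 = 3025 - 70 ≡ 44; y = λ·(52 - 44) - 65 ≡ 20. → (44, 20)

(44, 20)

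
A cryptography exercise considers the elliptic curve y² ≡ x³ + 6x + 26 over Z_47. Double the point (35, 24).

(14, 9)

tangent at (35, 24): λ = (3·35² + 6)/(2·24) ≡ 15/1. 1⁻¹ ≡ 1 (mod 47) since 1·1 = 1 ≡ 1, so λ ≡ 15·1 ≡ 15.
  x = λ² - 35 - 35 = 225 - 70 ≡ 14; y = λ·(35 - 14) - 24 ≡ 9. → (14, 9)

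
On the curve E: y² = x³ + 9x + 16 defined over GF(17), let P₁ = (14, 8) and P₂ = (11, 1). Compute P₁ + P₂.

(14, 8) + (11, 1). λ = (1 - 8)/(11 - 14) ≡ 10/14 mod 17. 14⁻¹ ≡ 11 (mod 17), so λ ≡ 8.
  x = λ² - 14 - 11 = 64 - 25 ≡ 5; y = λ·(14 - 5) - 8 ≡ 13. → (5, 13)

(5, 13)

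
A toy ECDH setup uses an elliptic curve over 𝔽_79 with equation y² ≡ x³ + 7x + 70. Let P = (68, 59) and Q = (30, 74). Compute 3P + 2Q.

First 3P:
Repeated addition: build up to 3P.
2P: tangent at (68, 59): λ = (3·68² + 7)/(2·59) ≡ 54/39. 39⁻¹ ≡ 77 (mod 79), so λ ≡ 54·77 ≡ 50.
  x = λ² - 68 - 68 = 2500 - 136 ≡ 73; y = λ·(68 - 73) - 59 ≡ 7. → (73, 7)
3P: (73, 7) + (68, 59). λ = (59 - 7)/(68 - 73) ≡ 52/74 mod 79. 74⁻¹ ≡ 63 (mod 79) since 74·63 = 4662 ≡ 1, so λ ≡ 37.
  x = λ² - 73 - 68 = 1369 - 141 ≡ 43; y = λ·(73 - 43) - 7 ≡ 76. → (43, 76)
3P = (43, 76).
Next 2Q:
Repeated addition: build up to 2Q.
2Q: tangent at (30, 74): λ = (3·30² + 7)/(2·74) ≡ 21/69. 69⁻¹ ≡ 71 (mod 79), so λ ≡ 21·71 ≡ 69.
  x = λ² - 30 - 30 = 4761 - 60 ≡ 40; y = λ·(30 - 40) - 74 ≡ 26. → (40, 26)
2Q = (40, 26).
Finally 3P + 2Q:
(43, 76) + (40, 26). λ = (26 - 76)/(40 - 43) ≡ 29/76 mod 79. 76⁻¹ ≡ 26 (mod 79) since 76·26 = 1976 ≡ 1, so λ ≡ 43.
  x = λ² - 43 - 40 = 1849 - 83 ≡ 28; y = λ·(43 - 28) - 76 ≡ 16. → (28, 16)

(28, 16)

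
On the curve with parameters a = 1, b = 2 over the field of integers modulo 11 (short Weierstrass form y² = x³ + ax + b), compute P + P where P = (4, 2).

(8, 4)

tangent at (4, 2): λ = (3·4² + 1)/(2·2) ≡ 5/4. 4⁻¹ ≡ 3 (mod 11), so λ ≡ 5·3 ≡ 4.
  x = λ² - 4 - 4 = 16 - 8 ≡ 8; y = λ·(4 - 8) - 2 ≡ 4. → (8, 4)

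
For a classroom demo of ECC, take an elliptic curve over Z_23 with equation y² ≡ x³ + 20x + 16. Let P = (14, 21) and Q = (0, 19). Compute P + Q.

(14, 21) + (0, 19). λ = (19 - 21)/(0 - 14) ≡ 21/9 mod 23. 9⁻¹ ≡ 18 (mod 23), so λ ≡ 10.
  x = λ² - 14 - 0 = 100 - 14 ≡ 17; y = λ·(14 - 17) - 21 ≡ 18. → (17, 18)

(17, 18)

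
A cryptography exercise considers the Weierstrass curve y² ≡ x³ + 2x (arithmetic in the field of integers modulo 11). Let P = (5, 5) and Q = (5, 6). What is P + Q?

The two points share x = 5 and their y-coordinates satisfy 5 + 6 ≡ 0 (mod 11), so they are inverses. Their sum is ∞.

O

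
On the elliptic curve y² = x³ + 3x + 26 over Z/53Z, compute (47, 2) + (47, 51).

The two points share x = 47 and their y-coordinates satisfy 2 + 51 ≡ 0 (mod 53), so they are inverses. Their sum is 𝒪.

O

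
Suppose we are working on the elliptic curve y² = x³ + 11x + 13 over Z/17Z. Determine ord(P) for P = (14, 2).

2P: tangent at (14, 2): λ = (3·14² + 11)/(2·2) ≡ 4/4. 4⁻¹ ≡ 13 (mod 17) since 4·13 = 52 ≡ 1, so λ ≡ 4·13 ≡ 1.
  x = λ² - 14 - 14 = 1 - 28 ≡ 7; y = λ·(14 - 7) - 2 ≡ 5. → (7, 5)
3P: (7, 5) + (14, 2). λ = (2 - 5)/(14 - 7) ≡ 14/7 mod 17. 7⁻¹ ≡ 5 (mod 17), so λ ≡ 2.
  x = λ² - 7 - 14 = 4 - 21 ≡ 0; y = λ·(7 - 0) - 5 ≡ 9. → (0, 9)
4P: (0, 9) + (14, 2). λ = (2 - 9)/(14 - 0) ≡ 10/14 mod 17. 14⁻¹ ≡ 11 (mod 17), so λ ≡ 8.
  x = λ² - 0 - 14 = 64 - 14 ≡ 16; y = λ·(0 - 16) - 9 ≡ 16. → (16, 16)
5P: (16, 16) + (14, 2). λ = (2 - 16)/(14 - 16) ≡ 3/15 mod 17. 15⁻¹ ≡ 8 (mod 17), so λ ≡ 7.
  x = λ² - 16 - 14 = 49 - 30 ≡ 2; y = λ·(16 - 2) - 16 ≡ 14. → (2, 14)
6P: (2, 14) + (14, 2). λ = (2 - 14)/(14 - 2) ≡ 5/12 mod 17. 12⁻¹ ≡ 10 (mod 17), so λ ≡ 16.
  x = λ² - 2 - 14 = 256 - 16 ≡ 2; y = λ·(2 - 2) - 14 ≡ 3. → (2, 3)
7P: (2, 3) + (14, 2). λ = (2 - 3)/(14 - 2) ≡ 16/12 mod 17. 12⁻¹ ≡ 10 (mod 17), so λ ≡ 7.
  x = λ² - 2 - 14 = 49 - 16 ≡ 16; y = λ·(2 - 16) - 3 ≡ 1. → (16, 1)
8P: (16, 1) + (14, 2). λ = (2 - 1)/(14 - 16) ≡ 1/15 mod 17. 15⁻¹ ≡ 8 (mod 17), so λ ≡ 8.
  x = λ² - 16 - 14 = 64 - 30 ≡ 0; y = λ·(16 - 0) - 1 ≡ 8. → (0, 8)
9P: (0, 8) + (14, 2). λ = (2 - 8)/(14 - 0) ≡ 11/14 mod 17. 14⁻¹ ≡ 11 (mod 17) since 14·11 = 154 ≡ 1, so λ ≡ 2.
  x = λ² - 0 - 14 = 4 - 14 ≡ 7; y = λ·(0 - 7) - 8 ≡ 12. → (7, 12)
10P: (7, 12) + (14, 2). λ = (2 - 12)/(14 - 7) ≡ 7/7 mod 17. 7⁻¹ ≡ 5 (mod 17) since 7·5 = 35 ≡ 1, so λ ≡ 1.
  x = λ² - 7 - 14 = 1 - 21 ≡ 14; y = λ·(7 - 14) - 12 ≡ 15. → (14, 15)
11P: (14, 15) + (14, 2): same x and y₁ ≡ -y₂, so the sum is O.
11P = O, so the order is 11.

11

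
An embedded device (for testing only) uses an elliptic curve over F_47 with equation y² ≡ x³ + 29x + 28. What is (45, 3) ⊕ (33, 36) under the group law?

(45, 3) + (33, 36). λ = (36 - 3)/(33 - 45) ≡ 33/35 mod 47. 35⁻¹ ≡ 43 (mod 47) since 35·43 = 1505 ≡ 1, so λ ≡ 9.
  x = λ² - 45 - 33 = 81 - 78 ≡ 3; y = λ·(45 - 3) - 3 ≡ 46. → (3, 46)

(3, 46)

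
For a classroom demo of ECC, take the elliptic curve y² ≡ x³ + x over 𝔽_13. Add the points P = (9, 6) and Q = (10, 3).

(9, 6) + (10, 3). λ = (3 - 6)/(10 - 9) ≡ 10/1 mod 13. 1⁻¹ ≡ 1 (mod 13) since 1·1 = 1 ≡ 1, so λ ≡ 10.
  x = λ² - 9 - 10 = 100 - 19 ≡ 3; y = λ·(9 - 3) - 6 ≡ 2. → (3, 2)

(3, 2)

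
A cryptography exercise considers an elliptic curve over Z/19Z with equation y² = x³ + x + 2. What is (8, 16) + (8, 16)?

(8, 3)

tangent at (8, 16): λ = (3·8² + 1)/(2·16) ≡ 3/13. 13⁻¹ ≡ 3 (mod 19), so λ ≡ 3·3 ≡ 9.
  x = λ² - 8 - 8 = 81 - 16 ≡ 8; y = λ·(8 - 8) - 16 ≡ 3. → (8, 3)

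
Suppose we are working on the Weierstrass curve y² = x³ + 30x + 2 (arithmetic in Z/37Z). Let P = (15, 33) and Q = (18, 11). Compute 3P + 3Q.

First 3P:
Repeated addition: build up to 3P.
2P: tangent at (15, 33): λ = (3·15² + 30)/(2·33) ≡ 2/29. 29⁻¹ ≡ 23 (mod 37), so λ ≡ 2·23 ≡ 9.
  x = λ² - 15 - 15 = 81 - 30 ≡ 14; y = λ·(15 - 14) - 33 ≡ 13. → (14, 13)
3P: (14, 13) + (15, 33). λ = (33 - 13)/(15 - 14) ≡ 20/1 mod 37. 1⁻¹ ≡ 1 (mod 37), so λ ≡ 20.
  x = λ² - 14 - 15 = 400 - 29 ≡ 1; y = λ·(14 - 1) - 13 ≡ 25. → (1, 25)
3P = (1, 25).
Next 3Q:
Repeated addition: build up to 3Q.
2Q: tangent at (18, 11): λ = (3·18² + 30)/(2·11) ≡ 3/22. 22⁻¹ ≡ 32 (mod 37), so λ ≡ 3·32 ≡ 22.
  x = λ² - 18 - 18 = 484 - 36 ≡ 4; y = λ·(18 - 4) - 11 ≡ 1. → (4, 1)
3Q: (4, 1) + (18, 11). λ = (11 - 1)/(18 - 4) ≡ 10/14 mod 37. 14⁻¹ ≡ 8 (mod 37), so λ ≡ 6.
  x = λ² - 4 - 18 = 36 - 22 ≡ 14; y = λ·(4 - 14) - 1 ≡ 13. → (14, 13)
3Q = (14, 13).
Finally 3P + 3Q:
(1, 25) + (14, 13). λ = (13 - 25)/(14 - 1) ≡ 25/13 mod 37. 13⁻¹ ≡ 20 (mod 37) since 13·20 = 260 ≡ 1, so λ ≡ 19.
  x = λ² - 1 - 14 = 361 - 15 ≡ 13; y = λ·(1 - 13) - 25 ≡ 6. → (13, 6)

(13, 6)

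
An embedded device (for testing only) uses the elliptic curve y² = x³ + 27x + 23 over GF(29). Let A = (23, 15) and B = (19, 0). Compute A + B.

(23, 15) + (19, 0). λ = (0 - 15)/(19 - 23) ≡ 14/25 mod 29. 25⁻¹ ≡ 7 (mod 29), so λ ≡ 11.
  x = λ² - 23 - 19 = 121 - 42 ≡ 21; y = λ·(23 - 21) - 15 ≡ 7. → (21, 7)

(21, 7)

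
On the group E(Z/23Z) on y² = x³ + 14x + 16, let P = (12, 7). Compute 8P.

(14, 9)

Repeated addition: build up to 8P.
2P: tangent at (12, 7): λ = (3·12² + 14)/(2·7) ≡ 9/14. 14⁻¹ ≡ 5 (mod 23), so λ ≡ 9·5 ≡ 22.
  x = λ² - 12 - 12 = 484 - 24 ≡ 0; y = λ·(12 - 0) - 7 ≡ 4. → (0, 4)
3P: (0, 4) + (12, 7). λ = (7 - 4)/(12 - 0) ≡ 3/12 mod 23. 12⁻¹ ≡ 2 (mod 23), so λ ≡ 6.
  x = λ² - 0 - 12 = 36 - 12 ≡ 1; y = λ·(0 - 1) - 4 ≡ 13. → (1, 13)
4P: (1, 13) + (12, 7). λ = (7 - 13)/(12 - 1) ≡ 17/11 mod 23. 11⁻¹ ≡ 21 (mod 23), so λ ≡ 12.
  x = λ² - 1 - 12 = 144 - 13 ≡ 16; y = λ·(1 - 16) - 13 ≡ 14. → (16, 14)
5P: (16, 14) + (12, 7). λ = (7 - 14)/(12 - 16) ≡ 16/19 mod 23. 19⁻¹ ≡ 17 (mod 23) since 19·17 = 323 ≡ 1, so λ ≡ 19.
  x = λ² - 16 - 12 = 361 - 28 ≡ 11; y = λ·(16 - 11) - 14 ≡ 12. → (11, 12)
6P: (11, 12) + (12, 7). λ = (7 - 12)/(12 - 11) ≡ 18/1 mod 23. 1⁻¹ ≡ 1 (mod 23), so λ ≡ 18.
  x = λ² - 11 - 12 = 324 - 23 ≡ 2; y = λ·(11 - 2) - 12 ≡ 12. → (2, 12)
7P: (2, 12) + (12, 7). λ = (7 - 12)/(12 - 2) ≡ 18/10 mod 23. 10⁻¹ ≡ 7 (mod 23), so λ ≡ 11.
  x = λ² - 2 - 12 = 121 - 14 ≡ 15; y = λ·(2 - 15) - 12 ≡ 6. → (15, 6)
8P: (15, 6) + (12, 7). λ = (7 - 6)/(12 - 15) ≡ 1/20 mod 23. 20⁻¹ ≡ 15 (mod 23), so λ ≡ 15.
  x = λ² - 15 - 12 = 225 - 27 ≡ 14; y = λ·(15 - 14) - 6 ≡ 9. → (14, 9)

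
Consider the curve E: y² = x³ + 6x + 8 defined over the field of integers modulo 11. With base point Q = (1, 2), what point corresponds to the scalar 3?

Repeated addition: build up to 3Q.
2Q: tangent at (1, 2): λ = (3·1² + 6)/(2·2) ≡ 9/4. 4⁻¹ ≡ 3 (mod 11) since 4·3 = 12 ≡ 1, so λ ≡ 9·3 ≡ 5.
  x = λ² - 1 - 1 = 25 - 2 ≡ 1; y = λ·(1 - 1) - 2 ≡ 9. → (1, 9)
3Q: (1, 9) + (1, 2): same x and y₁ ≡ -y₂, so the sum is the point at infinity.

O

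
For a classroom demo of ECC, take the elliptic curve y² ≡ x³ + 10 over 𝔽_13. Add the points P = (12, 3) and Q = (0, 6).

(12, 3) + (0, 6). λ = (6 - 3)/(0 - 12) ≡ 3/1 mod 13. 1⁻¹ ≡ 1 (mod 13), so λ ≡ 3.
  x = λ² - 12 - 0 = 9 - 12 ≡ 10; y = λ·(12 - 10) - 3 ≡ 3. → (10, 3)

(10, 3)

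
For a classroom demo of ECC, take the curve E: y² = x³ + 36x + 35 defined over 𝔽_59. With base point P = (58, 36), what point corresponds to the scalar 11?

(33, 52)

Double-and-add on 11 = (1011)₂. Start with P = (58, 36) for the leading 1-bit.
double: tangent at (58, 36): λ = (3·58² + 36)/(2·36) ≡ 39/13. 13⁻¹ ≡ 50 (mod 59), so λ ≡ 39·50 ≡ 3.
  x = λ² - 58 - 58 = 9 - 116 ≡ 11; y = λ·(58 - 11) - 36 ≡ 46. → (11, 46)
double: tangent at (11, 46): λ = (3·11² + 36)/(2·46) ≡ 45/33. 33⁻¹ ≡ 34 (mod 59), so λ ≡ 45·34 ≡ 55.
  x = λ² - 11 - 11 = 3025 - 22 ≡ 53; y = λ·(11 - 53) - 46 ≡ 4. → (53, 4)
add P: (53, 4) + (58, 36). λ = (36 - 4)/(58 - 53) ≡ 32/5 mod 59. 5⁻¹ ≡ 12 (mod 59), so λ ≡ 30.
  x = λ² - 53 - 58 = 900 - 111 ≡ 22; y = λ·(53 - 22) - 4 ≡ 41. → (22, 41)
double: tangent at (22, 41): λ = (3·22² + 36)/(2·41) ≡ 13/23. 23⁻¹ ≡ 18 (mod 59) since 23·18 = 414 ≡ 1, so λ ≡ 13·18 ≡ 57.
  x = λ² - 22 - 22 = 3249 - 44 ≡ 19; y = λ·(22 - 19) - 41 ≡ 12. → (19, 12)
add P: (19, 12) + (58, 36). λ = (36 - 12)/(58 - 19) ≡ 24/39 mod 59. 39⁻¹ ≡ 56 (mod 59), so λ ≡ 46.
  x = λ² - 19 - 58 = 2116 - 77 ≡ 33; y = λ·(19 - 33) - 12 ≡ 52. → (33, 52)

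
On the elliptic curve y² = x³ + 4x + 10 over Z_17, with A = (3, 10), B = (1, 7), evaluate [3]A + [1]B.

(10, 9)

First 3A:
Repeated addition: build up to 3A.
2A: tangent at (3, 10): λ = (3·3² + 4)/(2·10) ≡ 14/3. 3⁻¹ ≡ 6 (mod 17), so λ ≡ 14·6 ≡ 16.
  x = λ² - 3 - 3 = 256 - 6 ≡ 12; y = λ·(3 - 12) - 10 ≡ 16. → (12, 16)
3A: (12, 16) + (3, 10). λ = (10 - 16)/(3 - 12) ≡ 11/8 mod 17. 8⁻¹ ≡ 15 (mod 17), so λ ≡ 12.
  x = λ² - 12 - 3 = 144 - 15 ≡ 10; y = λ·(12 - 10) - 16 ≡ 8. → (10, 8)
3A = (10, 8).
Finally 3A + B:
(10, 8) + (1, 7). λ = (7 - 8)/(1 - 10) ≡ 16/8 mod 17. 8⁻¹ ≡ 15 (mod 17) since 8·15 = 120 ≡ 1, so λ ≡ 2.
  x = λ² - 10 - 1 = 4 - 11 ≡ 10; y = λ·(10 - 10) - 8 ≡ 9. → (10, 9)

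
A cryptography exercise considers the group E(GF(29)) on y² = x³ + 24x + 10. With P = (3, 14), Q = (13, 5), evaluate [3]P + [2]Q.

(16, 13)

First 3P:
Repeated addition: build up to 3P.
2P: tangent at (3, 14): λ = (3·3² + 24)/(2·14) ≡ 22/28. 28⁻¹ ≡ 28 (mod 29) since 28·28 = 784 ≡ 1, so λ ≡ 22·28 ≡ 7.
  x = λ² - 3 - 3 = 49 - 6 ≡ 14; y = λ·(3 - 14) - 14 ≡ 25. → (14, 25)
3P: (14, 25) + (3, 14). λ = (14 - 25)/(3 - 14) ≡ 18/18 mod 29. 18⁻¹ ≡ 21 (mod 29), so λ ≡ 1.
  x = λ² - 14 - 3 = 1 - 17 ≡ 13; y = λ·(14 - 13) - 25 ≡ 5. → (13, 5)
3P = (13, 5).
Next 2Q:
Repeated addition: build up to 2Q.
2Q: tangent at (13, 5): λ = (3·13² + 24)/(2·5) ≡ 9/10. 10⁻¹ ≡ 3 (mod 29) since 10·3 = 30 ≡ 1, so λ ≡ 9·3 ≡ 27.
  x = λ² - 13 - 13 = 729 - 26 ≡ 7; y = λ·(13 - 7) - 5 ≡ 12. → (7, 12)
2Q = (7, 12).
Finally 3P + 2Q:
(13, 5) + (7, 12). λ = (12 - 5)/(7 - 13) ≡ 7/23 mod 29. 23⁻¹ ≡ 24 (mod 29), so λ ≡ 23.
  x = λ² - 13 - 7 = 529 - 20 ≡ 16; y = λ·(13 - 16) - 5 ≡ 13. → (16, 13)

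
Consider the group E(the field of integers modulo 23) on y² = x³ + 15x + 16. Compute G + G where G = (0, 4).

(1, 20)

tangent at (0, 4): λ = (3·0² + 15)/(2·4) ≡ 15/8. 8⁻¹ ≡ 3 (mod 23) since 8·3 = 24 ≡ 1, so λ ≡ 15·3 ≡ 22.
  x = λ² - 0 - 0 = 484 - 0 ≡ 1; y = λ·(0 - 1) - 4 ≡ 20. → (1, 20)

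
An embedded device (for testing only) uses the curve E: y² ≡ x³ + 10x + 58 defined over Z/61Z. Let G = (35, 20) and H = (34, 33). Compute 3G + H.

First 3G:
Repeated addition: build up to 3G.
2G: tangent at (35, 20): λ = (3·35² + 10)/(2·20) ≡ 25/40. 40⁻¹ ≡ 29 (mod 61), so λ ≡ 25·29 ≡ 54.
  x = λ² - 35 - 35 = 2916 - 70 ≡ 40; y = λ·(35 - 40) - 20 ≡ 15. → (40, 15)
3G: (40, 15) + (35, 20). λ = (20 - 15)/(35 - 40) ≡ 5/56 mod 61. 56⁻¹ ≡ 12 (mod 61), so λ ≡ 60.
  x = λ² - 40 - 35 = 3600 - 75 ≡ 48; y = λ·(40 - 48) - 15 ≡ 54. → (48, 54)
3G = (48, 54).
Finally 3G + H:
(48, 54) + (34, 33). λ = (33 - 54)/(34 - 48) ≡ 40/47 mod 61. 47⁻¹ ≡ 13 (mod 61), so λ ≡ 32.
  x = λ² - 48 - 34 = 1024 - 82 ≡ 27; y = λ·(48 - 27) - 54 ≡ 8. → (27, 8)

(27, 8)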